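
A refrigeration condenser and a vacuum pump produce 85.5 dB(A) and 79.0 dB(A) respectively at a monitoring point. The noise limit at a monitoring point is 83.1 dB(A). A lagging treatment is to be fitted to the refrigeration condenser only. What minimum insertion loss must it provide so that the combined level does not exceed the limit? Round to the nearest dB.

5 dB

Everything except the refrigeration condenser sums to 10^(79.0/10) = 7.943e+07 in linear terms, 79.00 dB(A).
To meet 83.1 dB(A) overall, the treated refrigeration condenser may contribute at most 10^(83.1/10) − 7.943e+07 = 1.247e+08, i.e. 80.96 dB(A).
So the refrigeration condenser must be reduced from 85.5 to 80.96 dB(A): IL = 4.54 dB.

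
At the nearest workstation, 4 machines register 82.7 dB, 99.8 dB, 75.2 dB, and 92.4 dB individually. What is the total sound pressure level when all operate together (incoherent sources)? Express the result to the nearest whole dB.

Incoherent sources combine by intensity addition: L_total = 10·log₁₀(Σ 10^(L_i/10)).
Σ 10^(L/10) = 10^(82.7/10) + 10^(99.8/10) + 10^(75.2/10) + 10^(92.4/10) = 1.151e+10.
L_total = 10·log₁₀(1.151e+10) = 100.61 dB.

101 dB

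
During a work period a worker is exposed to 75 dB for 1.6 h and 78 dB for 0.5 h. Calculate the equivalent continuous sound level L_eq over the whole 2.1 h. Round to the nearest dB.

The energy average is taken in the linear domain: L_eq = 10·log₁₀[(Σ tᵢ·10^(Lᵢ/10))/T], T = 2.1 h.
Σ tᵢ·10^(Lᵢ/10) = 1.6·10^(75/10) + 0.5·10^(78/10) = 8.214e+07.
L_eq = 10·log₁₀(8.214e+07/2.1) = 75.92 dB.

76 dB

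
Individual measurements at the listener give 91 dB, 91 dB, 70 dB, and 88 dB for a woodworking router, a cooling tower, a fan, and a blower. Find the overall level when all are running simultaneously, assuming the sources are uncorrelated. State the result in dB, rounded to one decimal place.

95.0 dB

For uncorrelated sources the intensities add, so convert each level to linear form, sum, and take 10·log₁₀ of the total.
Σ 10^(L/10) = 10^(91/10) + 10^(91/10) + 10^(70/10) + 10^(88/10) = 3.159e+09.
L_total = 10·log₁₀(3.159e+09) = 95.00 dB.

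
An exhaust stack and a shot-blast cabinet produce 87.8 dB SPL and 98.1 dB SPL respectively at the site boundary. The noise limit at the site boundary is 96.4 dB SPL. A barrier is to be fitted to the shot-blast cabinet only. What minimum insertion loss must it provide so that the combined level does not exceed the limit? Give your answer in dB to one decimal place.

Fixed contribution from the other source: Σ 10^(L/10) = 10^(87.8/10) = 6.026e+08 (87.80 dB SPL).
The limit corresponds to 10^(96.4/10) = 4.365e+09; subtracting the fixed part leaves 3.763e+09 for the shot-blast cabinet, i.e. 95.75 dB SPL.
So the shot-blast cabinet must be reduced from 98.1 to 95.75 dB SPL: IL = 2.35 dB.

2.3 dB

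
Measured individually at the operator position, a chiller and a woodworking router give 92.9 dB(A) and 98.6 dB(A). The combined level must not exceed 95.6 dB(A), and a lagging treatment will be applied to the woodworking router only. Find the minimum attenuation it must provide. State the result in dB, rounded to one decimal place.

6.3 dB

The untreated sources together contribute 10^(92.9/10) = 1.950e+09, i.e. 92.90 dB(A).
To meet 95.6 dB(A) overall, the treated woodworking router may contribute at most 10^(95.6/10) − 1.950e+09 = 1.681e+09, i.e. 92.26 dB(A).
Required insertion loss = 98.6 − 92.26 = 6.34 dB.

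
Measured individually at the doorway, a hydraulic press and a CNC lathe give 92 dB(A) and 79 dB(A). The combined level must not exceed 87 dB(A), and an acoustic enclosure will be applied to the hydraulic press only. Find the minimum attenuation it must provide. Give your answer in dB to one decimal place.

5.7 dB

Fixed contribution from the other source: Σ 10^(L/10) = 10^(79/10) = 7.943e+07 (79.00 dB(A)).
To meet 87 dB(A) overall, the treated hydraulic press may contribute at most 10^(87/10) − 7.943e+07 = 4.218e+08, i.e. 86.25 dB(A).
Required insertion loss = 92 − 86.25 = 5.75 dB.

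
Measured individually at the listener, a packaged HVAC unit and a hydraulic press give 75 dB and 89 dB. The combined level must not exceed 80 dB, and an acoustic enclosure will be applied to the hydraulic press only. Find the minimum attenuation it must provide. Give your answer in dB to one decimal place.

10.7 dB

Everything except the hydraulic press sums to 10^(75/10) = 3.162e+07 in linear terms, 75.00 dB.
To meet 80 dB overall, the treated hydraulic press may contribute at most 10^(80/10) − 3.162e+07 = 6.838e+07, i.e. 78.35 dB.
Required insertion loss = 89 − 78.35 = 10.65 dB.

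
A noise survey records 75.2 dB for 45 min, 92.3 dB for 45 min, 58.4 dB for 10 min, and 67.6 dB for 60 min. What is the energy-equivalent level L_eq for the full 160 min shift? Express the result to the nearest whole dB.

87 dB

The energy average is taken in the linear domain: L_eq = 10·log₁₀[(Σ tᵢ·10^(Lᵢ/10))/T], T = 160 min.
Σ tᵢ·10^(Lᵢ/10) = 45·10^(75.2/10) + 45·10^(92.3/10) + 10·10^(58.4/10) + 60·10^(67.6/10) = 7.826e+10.
L_eq = 10·log₁₀(7.826e+10/160) = 86.89 dB.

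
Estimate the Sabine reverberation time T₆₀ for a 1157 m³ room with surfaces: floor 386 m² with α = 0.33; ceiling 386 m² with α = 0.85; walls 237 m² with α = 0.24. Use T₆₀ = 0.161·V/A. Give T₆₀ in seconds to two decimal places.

0.36 s

Total absorption A = 386·0.33 + 386·0.85 + 237·0.24 = 512.36 m² sabins.
T₆₀ = 0.161·V/A = 0.161·1157/512.36 = 0.364 s.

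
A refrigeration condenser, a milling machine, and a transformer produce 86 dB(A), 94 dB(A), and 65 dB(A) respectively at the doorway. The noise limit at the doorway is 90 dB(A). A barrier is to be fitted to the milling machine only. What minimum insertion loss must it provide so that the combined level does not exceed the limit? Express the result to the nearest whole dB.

6 dB

The untreated sources together contribute 10^(86/10) + 10^(65/10) = 4.013e+08, i.e. 86.03 dB(A).
The limit corresponds to 10^(90/10) = 1.000e+09; subtracting the fixed part leaves 5.987e+08 for the milling machine, i.e. 87.77 dB(A).
Required insertion loss = 94 − 87.77 = 6.23 dB.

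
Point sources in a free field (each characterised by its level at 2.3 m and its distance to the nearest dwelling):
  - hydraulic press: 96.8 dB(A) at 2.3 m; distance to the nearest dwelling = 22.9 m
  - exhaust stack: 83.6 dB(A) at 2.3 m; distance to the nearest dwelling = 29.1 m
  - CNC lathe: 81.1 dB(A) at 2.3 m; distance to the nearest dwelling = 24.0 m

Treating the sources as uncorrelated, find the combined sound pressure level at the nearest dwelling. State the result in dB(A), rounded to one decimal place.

77.1 dB(A)

First find each source's level at the receiver (point-source: −20·log₁₀(r/r_ref)), then combine on an intensity basis.
hydraulic press: 96.8 − 20·log₁₀(22.9/2.3) = 96.8 − 19.96 = 76.84 dB(A).
exhaust stack: 83.6 − 20·log₁₀(29.1/2.3) = 83.6 − 22.04 = 61.56 dB(A).
CNC lathe: 81.1 − 20·log₁₀(24.0/2.3) = 81.1 − 20.37 = 60.73 dB(A).
Σ 10^(L/10) = 5.090e+07 → L_total = 10·log₁₀(5.090e+07) = 77.07 dB(A).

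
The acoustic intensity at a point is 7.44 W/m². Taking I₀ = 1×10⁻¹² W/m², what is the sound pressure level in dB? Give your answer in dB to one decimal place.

128.7 dB

Dividing by I₀ shifts the exponent by 12: I/I₀ = 7.44×10^12.
L = 10·(0.8716 + 12) = 128.72 dB.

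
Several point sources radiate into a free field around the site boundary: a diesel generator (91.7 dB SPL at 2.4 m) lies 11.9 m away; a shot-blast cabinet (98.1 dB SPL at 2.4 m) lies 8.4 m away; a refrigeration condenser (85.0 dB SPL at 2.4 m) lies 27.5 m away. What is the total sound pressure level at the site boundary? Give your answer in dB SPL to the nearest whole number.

88 dB SPL

Propagate each source to the receiver with L = L_ref − 20·log₁₀(r/r_ref), then add intensities.
diesel generator: 91.7 − 20·log₁₀(11.9/2.4) = 91.7 − 13.91 = 77.79 dB SPL.
shot-blast cabinet: 98.1 − 20·log₁₀(8.4/2.4) = 98.1 − 10.88 = 87.22 dB SPL.
refrigeration condenser: 85.0 − 20·log₁₀(27.5/2.4) = 85.0 − 21.18 = 63.82 dB SPL.
Σ 10^(L/10) = 5.896e+08 → L_total = 10·log₁₀(5.896e+08) = 87.71 dB SPL.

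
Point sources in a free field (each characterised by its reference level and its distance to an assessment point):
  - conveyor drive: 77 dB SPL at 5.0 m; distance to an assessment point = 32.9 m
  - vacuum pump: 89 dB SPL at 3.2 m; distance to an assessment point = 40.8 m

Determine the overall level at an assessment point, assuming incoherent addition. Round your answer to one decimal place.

67.8 dB SPL

Apply inverse-square spreading to bring every level to the receiver, then sum 10^(L/10).
conveyor drive: 77 − 20·log₁₀(32.9/5.0) = 77 − 16.36 = 60.64 dB SPL.
vacuum pump: 89 − 20·log₁₀(40.8/3.2) = 89 − 22.11 = 66.89 dB SPL.
Σ 10^(L/10) = 6.044e+06 → L_total = 10·log₁₀(6.044e+06) = 67.81 dB SPL.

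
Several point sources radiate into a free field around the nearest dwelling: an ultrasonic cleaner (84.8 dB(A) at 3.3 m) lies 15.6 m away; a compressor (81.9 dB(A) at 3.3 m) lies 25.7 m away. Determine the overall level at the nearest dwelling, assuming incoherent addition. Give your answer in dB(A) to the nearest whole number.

Apply inverse-square spreading to bring every level to the receiver, then sum 10^(L/10).
ultrasonic cleaner: 84.8 − 20·log₁₀(15.6/3.3) = 84.8 − 13.49 = 71.31 dB(A).
compressor: 81.9 − 20·log₁₀(25.7/3.3) = 81.9 − 17.83 = 64.07 dB(A).
Σ 10^(L/10) = 1.607e+07 → L_total = 10·log₁₀(1.607e+07) = 72.06 dB(A).

72 dB(A)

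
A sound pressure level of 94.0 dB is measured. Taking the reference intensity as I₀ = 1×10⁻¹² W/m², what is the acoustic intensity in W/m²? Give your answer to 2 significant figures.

L = 10·log₁₀(I/I₀) ⇒ I = I₀·10^(L/10) = 10⁻¹² × 10^9.40.

0.0025 W/m²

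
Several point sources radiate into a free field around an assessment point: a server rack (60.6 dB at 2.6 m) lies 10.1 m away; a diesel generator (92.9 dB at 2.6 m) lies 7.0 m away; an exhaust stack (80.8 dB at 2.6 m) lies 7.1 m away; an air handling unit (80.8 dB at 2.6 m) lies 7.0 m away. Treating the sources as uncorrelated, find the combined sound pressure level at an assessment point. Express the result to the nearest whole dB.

Apply inverse-square spreading to bring every level to the receiver, then sum 10^(L/10).
server rack: 60.6 − 20·log₁₀(10.1/2.6) = 60.6 − 11.79 = 48.81 dB.
diesel generator: 92.9 − 20·log₁₀(7.0/2.6) = 92.9 − 8.60 = 84.30 dB.
exhaust stack: 80.8 − 20·log₁₀(7.1/2.6) = 80.8 − 8.73 = 72.07 dB.
air handling unit: 80.8 − 20·log₁₀(7.0/2.6) = 80.8 − 8.60 = 72.20 dB.
Σ 10^(L/10) = 3.018e+08 → L_total = 10·log₁₀(3.018e+08) = 84.80 dB.

85 dB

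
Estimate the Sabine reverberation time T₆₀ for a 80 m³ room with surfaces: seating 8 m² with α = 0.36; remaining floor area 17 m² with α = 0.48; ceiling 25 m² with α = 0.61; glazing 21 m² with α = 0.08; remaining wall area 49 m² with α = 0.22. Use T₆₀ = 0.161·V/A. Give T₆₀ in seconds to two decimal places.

0.33 s

Summing Sᵢαᵢ: 8·0.36 + 17·0.48 + 25·0.61 + 21·0.08 + 49·0.22 = 38.75 m².
T₆₀ = 0.161·V/A = 0.161·80/38.75 = 0.332 s.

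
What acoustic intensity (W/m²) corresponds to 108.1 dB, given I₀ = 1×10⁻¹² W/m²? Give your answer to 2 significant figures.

0.065 W/m²

I/I₀ = 10^(108.1/10) = 6.457e+10, so I = 6.457e+10 × 10⁻¹² W/m².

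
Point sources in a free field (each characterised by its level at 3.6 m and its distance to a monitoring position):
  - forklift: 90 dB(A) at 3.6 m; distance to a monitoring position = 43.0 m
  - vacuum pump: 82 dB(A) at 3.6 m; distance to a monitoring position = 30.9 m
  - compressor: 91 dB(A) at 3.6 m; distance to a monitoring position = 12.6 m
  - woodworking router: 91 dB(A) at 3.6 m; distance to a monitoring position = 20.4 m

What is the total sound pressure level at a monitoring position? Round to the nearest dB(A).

Apply inverse-square spreading to bring every level to the receiver, then sum 10^(L/10).
forklift: 90 − 20·log₁₀(43.0/3.6) = 90 − 21.54 = 68.46 dB(A).
vacuum pump: 82 − 20·log₁₀(30.9/3.6) = 82 − 18.67 = 63.33 dB(A).
compressor: 91 − 20·log₁₀(12.6/3.6) = 91 − 10.88 = 80.12 dB(A).
woodworking router: 91 − 20·log₁₀(20.4/3.6) = 91 − 15.07 = 75.93 dB(A).
Σ 10^(L/10) = 1.511e+08 → L_total = 10·log₁₀(1.511e+08) = 81.79 dB(A).

82 dB(A)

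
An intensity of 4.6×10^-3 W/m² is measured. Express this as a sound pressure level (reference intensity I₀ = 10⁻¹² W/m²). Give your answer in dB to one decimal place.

L = 10·log₁₀(I/I₀) = 10·log₁₀(4.6×10^-3/10⁻¹²) = 10·log₁₀(4.6×10^9).
L = 10·(0.6628 + 9) = 96.63 dB.

96.6 dB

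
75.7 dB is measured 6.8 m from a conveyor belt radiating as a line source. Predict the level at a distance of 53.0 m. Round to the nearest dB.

For a line source, L₂ = L₁ − 10·log₁₀(r₂/r₁).
L₂ = 75.7 − 10·log₁₀(53.0/6.8) = 75.7 − 8.918 = 66.78 dB.

67 dB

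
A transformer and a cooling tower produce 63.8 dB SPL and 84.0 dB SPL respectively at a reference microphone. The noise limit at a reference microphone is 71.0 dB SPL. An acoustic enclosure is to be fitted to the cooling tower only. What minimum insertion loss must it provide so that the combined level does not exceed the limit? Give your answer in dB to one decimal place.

13.9 dB

The untreated sources together contribute 10^(63.8/10) = 2.399e+06, i.e. 63.80 dB SPL.
To meet 71.0 dB SPL overall, the treated cooling tower may contribute at most 10^(71.0/10) − 2.399e+06 = 1.019e+07, i.e. 70.08 dB SPL.
Required insertion loss = 84.0 − 70.08 = 13.92 dB.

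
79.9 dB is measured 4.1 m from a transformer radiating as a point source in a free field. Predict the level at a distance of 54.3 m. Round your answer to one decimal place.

Point-source attenuation: ΔL = 20·log₁₀(r₂/r₁) = 20·log₁₀(54.3/4.1) = 22.440 dB.
L₂ = 79.9 − 20·log₁₀(54.3/4.1) = 79.9 − 22.440 = 57.46 dB.

57.5 dB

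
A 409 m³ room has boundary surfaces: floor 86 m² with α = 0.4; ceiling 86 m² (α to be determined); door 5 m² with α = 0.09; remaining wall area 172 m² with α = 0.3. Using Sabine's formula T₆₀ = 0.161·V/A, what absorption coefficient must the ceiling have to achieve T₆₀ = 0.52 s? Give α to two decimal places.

From T₆₀ = 0.161·V/A, the target T₆₀ = 0.52 s needs A = 0.161·409/0.52 = 126.63 m².
Absorption from the other surfaces = 86·0.4 + 5·0.09 + 172·0.3 = 86.45 m², so the ceiling must supply 40.18 m² over 86 m².
α = 40.18/86 = 0.467.

0.47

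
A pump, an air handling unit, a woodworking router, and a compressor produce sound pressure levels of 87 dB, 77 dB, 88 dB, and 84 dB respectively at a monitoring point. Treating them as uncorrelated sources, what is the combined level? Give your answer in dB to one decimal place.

Incoherent sources combine by intensity addition: L_total = 10·log₁₀(Σ 10^(L_i/10)).
Σ 10^(L/10) = 10^(87/10) + 10^(77/10) + 10^(88/10) + 10^(84/10) = 1.433e+09.
L_total = 10·log₁₀(1.433e+09) = 91.56 dB.

91.6 dB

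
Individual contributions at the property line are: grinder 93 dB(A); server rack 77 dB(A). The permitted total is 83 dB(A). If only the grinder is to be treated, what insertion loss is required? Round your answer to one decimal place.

The untreated sources together contribute 10^(77/10) = 5.012e+07, i.e. 77.00 dB(A).
To meet 83 dB(A) overall, the treated grinder may contribute at most 10^(83/10) − 5.012e+07 = 1.494e+08, i.e. 81.74 dB(A).
So the grinder must be reduced from 93 to 81.74 dB(A): IL = 11.26 dB.

11.3 dB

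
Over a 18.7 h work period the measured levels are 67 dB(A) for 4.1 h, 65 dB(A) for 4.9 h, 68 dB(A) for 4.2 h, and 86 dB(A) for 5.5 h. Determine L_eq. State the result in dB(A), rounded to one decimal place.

80.8 dB(A)

L_eq = 10·log₁₀[(1/T)·Σ tᵢ·10^(Lᵢ/10)] with T = 18.7 h.
Σ tᵢ·10^(Lᵢ/10) = 4.1·10^(67/10) + 4.9·10^(65/10) + 4.2·10^(68/10) + 5.5·10^(86/10) = 2.252e+09.
L_eq = 10·log₁₀(2.252e+09/18.7) = 80.81 dB(A).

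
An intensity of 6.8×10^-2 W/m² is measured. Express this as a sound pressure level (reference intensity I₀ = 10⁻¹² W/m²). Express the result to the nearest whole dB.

108 dB

L = 10·log₁₀(I/I₀) = 10·log₁₀(6.8×10^-2/10⁻¹²) = 10·log₁₀(6.8×10^10).
L = 10·(0.8325 + 10) = 108.33 dB.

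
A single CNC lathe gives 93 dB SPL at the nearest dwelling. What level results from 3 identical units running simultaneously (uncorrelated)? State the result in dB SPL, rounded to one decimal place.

97.8 dB SPL

L_total = L₁ + 10·log₁₀ N for N identical incoherent sources.
L_total = 93 + 10·log₁₀(3) = 93 + 4.771 = 97.77 dB SPL.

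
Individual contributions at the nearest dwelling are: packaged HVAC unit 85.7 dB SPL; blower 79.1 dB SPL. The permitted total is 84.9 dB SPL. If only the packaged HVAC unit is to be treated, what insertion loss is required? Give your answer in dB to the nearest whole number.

2 dB

The untreated sources together contribute 10^(79.1/10) = 8.128e+07, i.e. 79.10 dB SPL.
To meet 84.9 dB SPL overall, the treated packaged HVAC unit may contribute at most 10^(84.9/10) − 8.128e+07 = 2.277e+08, i.e. 83.57 dB SPL.
So the packaged HVAC unit must be reduced from 85.7 to 83.57 dB SPL: IL = 2.13 dB.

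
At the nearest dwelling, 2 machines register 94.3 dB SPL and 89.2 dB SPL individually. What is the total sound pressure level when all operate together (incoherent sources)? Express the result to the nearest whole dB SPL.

95 dB SPL

For uncorrelated sources the intensities add, so convert each level to linear form, sum, and take 10·log₁₀ of the total.
Σ 10^(L/10) = 10^(94.3/10) + 10^(89.2/10) = 3.523e+09.
L_total = 10·log₁₀(3.523e+09) = 95.47 dB SPL.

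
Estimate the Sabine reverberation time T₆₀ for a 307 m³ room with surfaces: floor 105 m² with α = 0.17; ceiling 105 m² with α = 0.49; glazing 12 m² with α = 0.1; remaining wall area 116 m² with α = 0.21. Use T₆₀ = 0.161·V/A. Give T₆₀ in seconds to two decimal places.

0.52 s

A = Σ Sᵢαᵢ = 105·0.17 + 105·0.49 + 12·0.1 + 116·0.21 = 94.86 m².
T₆₀ = 0.161 × 307 / 94.86 = 0.521 s.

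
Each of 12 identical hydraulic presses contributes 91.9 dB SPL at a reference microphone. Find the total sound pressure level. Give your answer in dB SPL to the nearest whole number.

N identical incoherent sources raise the level by 10·log₁₀ N.
L_total = 91.9 + 10·log₁₀(12) = 91.9 + 10.792 = 102.69 dB SPL.

103 dB SPL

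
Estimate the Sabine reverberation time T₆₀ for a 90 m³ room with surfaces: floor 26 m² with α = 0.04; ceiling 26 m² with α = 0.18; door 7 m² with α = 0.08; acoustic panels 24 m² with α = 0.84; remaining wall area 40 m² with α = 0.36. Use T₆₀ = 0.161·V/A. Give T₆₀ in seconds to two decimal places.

0.35 s

A = Σ Sᵢαᵢ = 26·0.04 + 26·0.18 + 7·0.08 + 24·0.84 + 40·0.36 = 40.84 m².
T₆₀ = 0.161·V/A = 0.161·90/40.84 = 0.355 s.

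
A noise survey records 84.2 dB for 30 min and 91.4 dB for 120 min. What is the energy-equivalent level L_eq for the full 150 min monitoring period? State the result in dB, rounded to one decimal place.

The energy average is taken in the linear domain: L_eq = 10·log₁₀[(Σ tᵢ·10^(Lᵢ/10))/T], T = 150 min.
Σ tᵢ·10^(Lᵢ/10) = 30·10^(84.2/10) + 120·10^(91.4/10) = 1.735e+11.
L_eq = 10·log₁₀(1.735e+11/150) = 90.63 dB.

90.6 dB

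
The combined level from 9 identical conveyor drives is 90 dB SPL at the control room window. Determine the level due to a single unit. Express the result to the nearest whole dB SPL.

80 dB SPL

9 equal contributions raise the level by 10·log₁₀ 9 = 9.542 dB, so each unit alone gives 90 − 9.542.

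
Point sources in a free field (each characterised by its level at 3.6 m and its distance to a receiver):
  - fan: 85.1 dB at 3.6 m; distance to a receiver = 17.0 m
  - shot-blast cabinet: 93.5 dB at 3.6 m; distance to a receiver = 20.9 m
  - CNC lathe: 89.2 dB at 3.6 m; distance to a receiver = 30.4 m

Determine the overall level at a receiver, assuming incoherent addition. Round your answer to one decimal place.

First find each source's level at the receiver (point-source: −20·log₁₀(r/r_ref)), then combine on an intensity basis.
fan: 85.1 − 20·log₁₀(17.0/3.6) = 85.1 − 13.48 = 71.62 dB.
shot-blast cabinet: 93.5 − 20·log₁₀(20.9/3.6) = 93.5 − 15.28 = 78.22 dB.
CNC lathe: 89.2 − 20·log₁₀(30.4/3.6) = 89.2 − 18.53 = 70.67 dB.
Σ 10^(L/10) = 9.260e+07 → L_total = 10·log₁₀(9.260e+07) = 79.67 dB.

79.7 dB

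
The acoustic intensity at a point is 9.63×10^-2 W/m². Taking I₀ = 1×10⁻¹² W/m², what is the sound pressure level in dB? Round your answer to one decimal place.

109.8 dB

Dividing by I₀ shifts the exponent by 12: I/I₀ = 9.63×10^10.
L = 10·(0.9836 + 10) = 109.84 dB.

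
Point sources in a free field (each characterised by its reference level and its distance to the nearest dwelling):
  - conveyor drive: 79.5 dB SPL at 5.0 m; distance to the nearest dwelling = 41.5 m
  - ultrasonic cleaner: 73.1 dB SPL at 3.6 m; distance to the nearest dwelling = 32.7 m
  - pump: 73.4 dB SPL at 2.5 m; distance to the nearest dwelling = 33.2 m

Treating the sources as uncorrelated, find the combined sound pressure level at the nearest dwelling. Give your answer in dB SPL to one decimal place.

Propagate each source to the receiver with L = L_ref − 20·log₁₀(r/r_ref), then add intensities.
conveyor drive: 79.5 − 20·log₁₀(41.5/5.0) = 79.5 − 18.38 = 61.12 dB SPL.
ultrasonic cleaner: 73.1 − 20·log₁₀(32.7/3.6) = 73.1 − 19.16 = 53.94 dB SPL.
pump: 73.4 − 20·log₁₀(33.2/2.5) = 73.4 − 22.46 = 50.94 dB SPL.
Σ 10^(L/10) = 1.665e+06 → L_total = 10·log₁₀(1.665e+06) = 62.21 dB SPL.

62.2 dB SPL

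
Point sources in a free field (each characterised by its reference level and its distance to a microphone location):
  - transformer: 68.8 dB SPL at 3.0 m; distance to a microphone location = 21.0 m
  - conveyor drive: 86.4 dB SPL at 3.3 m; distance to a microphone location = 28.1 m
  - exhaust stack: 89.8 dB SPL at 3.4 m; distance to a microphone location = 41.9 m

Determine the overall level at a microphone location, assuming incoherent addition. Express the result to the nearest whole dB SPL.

71 dB SPL

Propagate each source to the receiver with L = L_ref − 20·log₁₀(r/r_ref), then add intensities.
transformer: 68.8 − 20·log₁₀(21.0/3.0) = 68.8 − 16.90 = 51.90 dB SPL.
conveyor drive: 86.4 − 20·log₁₀(28.1/3.3) = 86.4 − 18.60 = 67.80 dB SPL.
exhaust stack: 89.8 − 20·log₁₀(41.9/3.4) = 89.8 − 21.81 = 67.99 dB SPL.
Σ 10^(L/10) = 1.246e+07 → L_total = 10·log₁₀(1.246e+07) = 70.96 dB SPL.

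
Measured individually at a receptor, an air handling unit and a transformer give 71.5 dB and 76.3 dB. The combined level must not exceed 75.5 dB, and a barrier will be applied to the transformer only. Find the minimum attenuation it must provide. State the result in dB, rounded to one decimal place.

Everything except the transformer sums to 10^(71.5/10) = 1.413e+07 in linear terms, 71.50 dB.
The limit corresponds to 10^(75.5/10) = 3.548e+07; subtracting the fixed part leaves 2.136e+07 for the transformer, i.e. 73.30 dB.
So the transformer must be reduced from 76.3 to 73.30 dB: IL = 3.00 dB.

3.0 dB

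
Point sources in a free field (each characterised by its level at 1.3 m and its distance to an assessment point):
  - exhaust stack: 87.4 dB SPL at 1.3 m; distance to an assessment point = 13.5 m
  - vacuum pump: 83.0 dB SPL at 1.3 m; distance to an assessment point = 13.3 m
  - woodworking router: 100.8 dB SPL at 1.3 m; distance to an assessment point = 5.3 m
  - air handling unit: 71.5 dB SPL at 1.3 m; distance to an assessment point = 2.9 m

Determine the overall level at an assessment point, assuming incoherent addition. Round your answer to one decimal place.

First find each source's level at the receiver (point-source: −20·log₁₀(r/r_ref)), then combine on an intensity basis.
exhaust stack: 87.4 − 20·log₁₀(13.5/1.3) = 87.4 − 20.33 = 67.07 dB SPL.
vacuum pump: 83.0 − 20·log₁₀(13.3/1.3) = 83.0 − 20.20 = 62.80 dB SPL.
woodworking router: 100.8 − 20·log₁₀(5.3/1.3) = 100.8 − 12.21 = 88.59 dB SPL.
air handling unit: 71.5 − 20·log₁₀(2.9/1.3) = 71.5 − 6.97 = 64.53 dB SPL.
Σ 10^(L/10) = 7.332e+08 → L_total = 10·log₁₀(7.332e+08) = 88.65 dB SPL.

88.7 dB SPL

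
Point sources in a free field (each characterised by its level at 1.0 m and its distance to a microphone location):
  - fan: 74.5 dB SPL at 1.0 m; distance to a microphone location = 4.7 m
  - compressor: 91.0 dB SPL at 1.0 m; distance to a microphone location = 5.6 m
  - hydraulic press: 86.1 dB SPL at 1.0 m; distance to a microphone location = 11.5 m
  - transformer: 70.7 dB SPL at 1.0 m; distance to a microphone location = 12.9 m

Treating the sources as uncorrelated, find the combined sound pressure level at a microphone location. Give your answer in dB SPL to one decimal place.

76.5 dB SPL

First find each source's level at the receiver (point-source: −20·log₁₀(r/r_ref)), then combine on an intensity basis.
fan: 74.5 − 20·log₁₀(4.7/1.0) = 74.5 − 13.44 = 61.06 dB SPL.
compressor: 91.0 − 20·log₁₀(5.6/1.0) = 91.0 − 14.96 = 76.04 dB SPL.
hydraulic press: 86.1 − 20·log₁₀(11.5/1.0) = 86.1 − 21.21 = 64.89 dB SPL.
transformer: 70.7 − 20·log₁₀(12.9/1.0) = 70.7 − 22.21 = 48.49 dB SPL.
Σ 10^(L/10) = 4.457e+07 → L_total = 10·log₁₀(4.457e+07) = 76.49 dB SPL.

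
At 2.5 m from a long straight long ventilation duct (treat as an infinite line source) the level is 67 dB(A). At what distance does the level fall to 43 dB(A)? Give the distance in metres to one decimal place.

The 24.0 dB drop corresponds to a distance ratio of 10^(24.0/10) for a line source.
r₂ = 2.5·10^((67−43)/10) = 2.5·10^(24.0/10) = 627.97 m.

628.0 m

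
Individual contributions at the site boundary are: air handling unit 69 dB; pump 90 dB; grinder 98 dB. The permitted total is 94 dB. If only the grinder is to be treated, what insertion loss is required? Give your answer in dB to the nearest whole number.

The untreated sources together contribute 10^(69/10) + 10^(90/10) = 1.008e+09, i.e. 90.03 dB.
To meet 94 dB overall, the treated grinder may contribute at most 10^(94/10) − 1.008e+09 = 1.504e+09, i.e. 91.77 dB.
So the grinder must be reduced from 98 to 91.77 dB: IL = 6.23 dB.

6 dB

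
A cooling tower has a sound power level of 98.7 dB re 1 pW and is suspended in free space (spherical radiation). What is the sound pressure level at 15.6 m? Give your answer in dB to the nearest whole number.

64 dB

The power spreads over a sphere of area 4π·r², so L_p = L_w − 10·log₁₀(4π·r²).
4π·r² = 3058 m², 10·log₁₀ of that is 34.855 dB.
L_p = 98.7 − 34.855 = 63.85 dB.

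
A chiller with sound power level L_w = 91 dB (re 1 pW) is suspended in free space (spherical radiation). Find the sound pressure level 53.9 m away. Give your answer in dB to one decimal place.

L_p = L_w − 10·log₁₀(4π·r²) with r = 53.9 m.
4π·r² = 3.651e+04 m², 10·log₁₀ of that is 45.624 dB.
L_p = 91 − 45.624 = 45.38 dB.

45.4 dB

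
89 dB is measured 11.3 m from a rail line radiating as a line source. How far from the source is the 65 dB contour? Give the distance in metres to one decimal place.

2838.4 m

Line-source spreading drops the level by 10·log₁₀(r₂/r₁); inverting, r₂/r₁ = 10^(ΔL/10).
r₂ = 11.3·10^((89−65)/10) = 11.3·10^(24.0/10) = 2838.43 m.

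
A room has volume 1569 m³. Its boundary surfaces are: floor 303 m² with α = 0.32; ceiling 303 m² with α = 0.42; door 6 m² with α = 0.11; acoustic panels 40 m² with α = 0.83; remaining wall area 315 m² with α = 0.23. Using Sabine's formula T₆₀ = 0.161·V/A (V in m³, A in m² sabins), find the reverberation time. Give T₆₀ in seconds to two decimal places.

A = Σ Sᵢαᵢ = 303·0.32 + 303·0.42 + 6·0.11 + 40·0.83 + 315·0.23 = 330.53 m².
T₆₀ = 0.161·V/A = 0.161·1569/330.53 = 0.764 s.

0.76 s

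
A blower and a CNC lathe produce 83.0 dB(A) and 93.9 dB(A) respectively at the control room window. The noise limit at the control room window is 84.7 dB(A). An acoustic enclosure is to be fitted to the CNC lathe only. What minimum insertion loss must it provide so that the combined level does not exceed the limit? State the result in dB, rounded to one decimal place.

Everything except the CNC lathe sums to 10^(83.0/10) = 1.995e+08 in linear terms, 83.00 dB(A).
To meet 84.7 dB(A) overall, the treated CNC lathe may contribute at most 10^(84.7/10) − 1.995e+08 = 9.559e+07, i.e. 79.80 dB(A).
So the CNC lathe must be reduced from 93.9 to 79.80 dB(A): IL = 14.10 dB.

14.1 dB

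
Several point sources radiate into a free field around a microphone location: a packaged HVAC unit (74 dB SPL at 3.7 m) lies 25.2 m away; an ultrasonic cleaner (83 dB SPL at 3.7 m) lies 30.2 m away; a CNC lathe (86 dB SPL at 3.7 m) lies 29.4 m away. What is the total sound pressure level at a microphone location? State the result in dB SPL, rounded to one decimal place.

69.9 dB SPL

Apply inverse-square spreading to bring every level to the receiver, then sum 10^(L/10).
packaged HVAC unit: 74 − 20·log₁₀(25.2/3.7) = 74 − 16.66 = 57.34 dB SPL.
ultrasonic cleaner: 83 − 20·log₁₀(30.2/3.7) = 83 − 18.24 = 64.76 dB SPL.
CNC lathe: 86 − 20·log₁₀(29.4/3.7) = 86 − 18.00 = 68.00 dB SPL.
Σ 10^(L/10) = 9.842e+06 → L_total = 10·log₁₀(9.842e+06) = 69.93 dB SPL.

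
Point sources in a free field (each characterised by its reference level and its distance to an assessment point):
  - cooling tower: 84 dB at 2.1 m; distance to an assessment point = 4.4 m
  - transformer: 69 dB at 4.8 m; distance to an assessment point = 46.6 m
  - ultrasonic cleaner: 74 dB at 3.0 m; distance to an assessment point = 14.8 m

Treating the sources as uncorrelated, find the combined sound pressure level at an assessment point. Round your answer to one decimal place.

Apply inverse-square spreading to bring every level to the receiver, then sum 10^(L/10).
cooling tower: 84 − 20·log₁₀(4.4/2.1) = 84 − 6.42 = 77.58 dB.
transformer: 69 − 20·log₁₀(46.6/4.8) = 69 − 19.74 = 49.26 dB.
ultrasonic cleaner: 74 − 20·log₁₀(14.8/3.0) = 74 − 13.86 = 60.14 dB.
Σ 10^(L/10) = 5.833e+07 → L_total = 10·log₁₀(5.833e+07) = 77.66 dB.

77.7 dB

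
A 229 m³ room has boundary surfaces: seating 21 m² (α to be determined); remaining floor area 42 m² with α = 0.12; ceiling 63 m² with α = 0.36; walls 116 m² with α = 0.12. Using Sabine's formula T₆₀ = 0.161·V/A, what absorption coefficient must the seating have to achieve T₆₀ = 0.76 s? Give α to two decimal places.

From T₆₀ = 0.161·V/A, the target T₆₀ = 0.76 s needs A = 0.161·229/0.76 = 48.51 m².
Absorption from the other surfaces = 42·0.12 + 63·0.36 + 116·0.12 = 41.64 m², so the seating must supply 6.87 m² over 21 m².
α = 6.87/21 = 0.327.

0.33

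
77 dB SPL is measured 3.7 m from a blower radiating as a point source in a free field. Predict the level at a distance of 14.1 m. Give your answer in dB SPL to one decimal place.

65.4 dB SPL

Point-source attenuation: ΔL = 20·log₁₀(r₂/r₁) = 20·log₁₀(14.1/3.7) = 11.620 dB.
L₂ = 77 − 20·log₁₀(14.1/3.7) = 77 − 11.620 = 65.38 dB SPL.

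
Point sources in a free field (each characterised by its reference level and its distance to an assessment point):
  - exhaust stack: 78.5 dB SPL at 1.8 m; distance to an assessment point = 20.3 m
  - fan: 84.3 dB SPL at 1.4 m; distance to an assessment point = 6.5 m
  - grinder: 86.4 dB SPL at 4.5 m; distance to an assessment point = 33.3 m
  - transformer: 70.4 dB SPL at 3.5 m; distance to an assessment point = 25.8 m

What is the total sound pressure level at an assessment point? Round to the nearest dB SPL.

Propagate each source to the receiver with L = L_ref − 20·log₁₀(r/r_ref), then add intensities.
exhaust stack: 78.5 − 20·log₁₀(20.3/1.8) = 78.5 − 21.04 = 57.46 dB SPL.
fan: 84.3 − 20·log₁₀(6.5/1.4) = 84.3 − 13.34 = 70.96 dB SPL.
grinder: 86.4 − 20·log₁₀(33.3/4.5) = 86.4 − 17.38 = 69.02 dB SPL.
transformer: 70.4 − 20·log₁₀(25.8/3.5) = 70.4 − 17.35 = 53.05 dB SPL.
Σ 10^(L/10) = 2.122e+07 → L_total = 10·log₁₀(2.122e+07) = 73.27 dB SPL.

73 dB SPL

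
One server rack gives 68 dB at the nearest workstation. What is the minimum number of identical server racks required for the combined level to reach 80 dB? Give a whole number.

16

Need L₁ + 10·log₁₀ N ≥ 80, i.e. log₁₀ N ≥ 1.20.
N ≥ 10^(12.0/10) = 15.849, so N = 16.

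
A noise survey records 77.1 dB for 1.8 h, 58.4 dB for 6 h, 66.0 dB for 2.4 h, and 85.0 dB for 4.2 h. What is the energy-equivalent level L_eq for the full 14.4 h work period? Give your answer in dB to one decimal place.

L_eq = 10·log₁₀[(1/T)·Σ tᵢ·10^(Lᵢ/10)] with T = 14.4 h.
Σ tᵢ·10^(Lᵢ/10) = 1.8·10^(77.1/10) + 6·10^(58.4/10) + 2.4·10^(66.0/10) + 4.2·10^(85.0/10) = 1.434e+09.
L_eq = 10·log₁₀(1.434e+09/14.4) = 79.98 dB.

80.0 dB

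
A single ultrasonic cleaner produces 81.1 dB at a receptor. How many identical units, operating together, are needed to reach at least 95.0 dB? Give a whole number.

Need L₁ + 10·log₁₀ N ≥ 95.0, i.e. log₁₀ N ≥ 1.39.
N ≥ 10^(13.9/10) = 24.547, so N = 25.

25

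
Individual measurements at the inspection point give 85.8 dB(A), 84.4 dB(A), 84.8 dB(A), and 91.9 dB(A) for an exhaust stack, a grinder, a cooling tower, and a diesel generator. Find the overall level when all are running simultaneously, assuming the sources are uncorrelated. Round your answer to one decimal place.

94.0 dB(A)

For uncorrelated sources the intensities add, so convert each level to linear form, sum, and take 10·log₁₀ of the total.
Σ 10^(L/10) = 10^(85.8/10) + 10^(84.4/10) + 10^(84.8/10) + 10^(91.9/10) = 2.506e+09.
L_total = 10·log₁₀(2.506e+09) = 93.99 dB(A).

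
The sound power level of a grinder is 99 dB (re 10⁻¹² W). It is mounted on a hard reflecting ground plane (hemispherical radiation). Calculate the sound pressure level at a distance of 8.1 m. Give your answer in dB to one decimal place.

72.8 dB

The power spreads over a hemisphere of area 2π·r², so L_p = L_w − 10·log₁₀(2π·r²).
2π·r² = 412.2 m², 10·log₁₀ of that is 26.151 dB.
L_p = 99 − 26.151 = 72.85 dB.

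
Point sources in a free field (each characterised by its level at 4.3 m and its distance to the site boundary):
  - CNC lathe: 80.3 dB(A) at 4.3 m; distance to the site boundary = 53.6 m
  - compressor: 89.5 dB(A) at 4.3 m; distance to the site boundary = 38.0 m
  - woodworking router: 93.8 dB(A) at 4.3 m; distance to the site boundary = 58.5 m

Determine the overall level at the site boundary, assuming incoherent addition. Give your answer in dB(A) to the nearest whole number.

Propagate each source to the receiver with L = L_ref − 20·log₁₀(r/r_ref), then add intensities.
CNC lathe: 80.3 − 20·log₁₀(53.6/4.3) = 80.3 − 21.91 = 58.39 dB(A).
compressor: 89.5 − 20·log₁₀(38.0/4.3) = 89.5 − 18.93 = 70.57 dB(A).
woodworking router: 93.8 − 20·log₁₀(58.5/4.3) = 93.8 − 22.67 = 71.13 dB(A).
Σ 10^(L/10) = 2.506e+07 → L_total = 10·log₁₀(2.506e+07) = 73.99 dB(A).

74 dB(A)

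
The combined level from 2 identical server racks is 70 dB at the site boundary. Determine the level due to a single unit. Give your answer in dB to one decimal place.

2 equal contributions raise the level by 10·log₁₀ 2 = 3.010 dB, so each unit alone gives 70 − 3.010.

67.0 dB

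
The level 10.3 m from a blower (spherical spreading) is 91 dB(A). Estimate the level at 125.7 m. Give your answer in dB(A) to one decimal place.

69.3 dB(A)

Point-source attenuation: ΔL = 20·log₁₀(r₂/r₁) = 20·log₁₀(125.7/10.3) = 21.730 dB.
L₂ = 91 − 20·log₁₀(125.7/10.3) = 91 − 21.730 = 69.27 dB(A).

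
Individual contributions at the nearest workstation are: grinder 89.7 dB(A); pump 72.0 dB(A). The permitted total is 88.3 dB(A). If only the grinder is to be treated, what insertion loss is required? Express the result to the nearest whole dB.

Everything except the grinder sums to 10^(72.0/10) = 1.585e+07 in linear terms, 72.00 dB(A).
The limit corresponds to 10^(88.3/10) = 6.761e+08; subtracting the fixed part leaves 6.602e+08 for the grinder, i.e. 88.20 dB(A).
So the grinder must be reduced from 89.7 to 88.20 dB(A): IL = 1.50 dB.

2 dB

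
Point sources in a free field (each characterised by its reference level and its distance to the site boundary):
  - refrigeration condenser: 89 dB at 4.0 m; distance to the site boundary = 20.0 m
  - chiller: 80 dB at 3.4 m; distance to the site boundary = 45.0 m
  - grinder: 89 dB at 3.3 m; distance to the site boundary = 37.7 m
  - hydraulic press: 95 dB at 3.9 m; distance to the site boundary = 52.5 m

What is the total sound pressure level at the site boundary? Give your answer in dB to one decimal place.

77.5 dB

First find each source's level at the receiver (point-source: −20·log₁₀(r/r_ref)), then combine on an intensity basis.
refrigeration condenser: 89 − 20·log₁₀(20.0/4.0) = 89 − 13.98 = 75.02 dB.
chiller: 80 − 20·log₁₀(45.0/3.4) = 80 − 22.43 = 57.57 dB.
grinder: 89 − 20·log₁₀(37.7/3.3) = 89 − 21.16 = 67.84 dB.
hydraulic press: 95 − 20·log₁₀(52.5/3.9) = 95 − 22.58 = 72.42 dB.
Σ 10^(L/10) = 5.588e+07 → L_total = 10·log₁₀(5.588e+07) = 77.47 dB.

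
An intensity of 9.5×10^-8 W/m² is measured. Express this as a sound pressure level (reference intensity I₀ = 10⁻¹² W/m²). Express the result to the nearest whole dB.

Dividing by I₀ shifts the exponent by 12: I/I₀ = 9.5×10^4.
L = 10·(0.9777 + 4) = 49.78 dB.

50 dB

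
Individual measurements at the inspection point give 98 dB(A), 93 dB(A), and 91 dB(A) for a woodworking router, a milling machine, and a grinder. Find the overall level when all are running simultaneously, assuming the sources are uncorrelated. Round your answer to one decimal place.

99.8 dB(A)

For uncorrelated sources the intensities add, so convert each level to linear form, sum, and take 10·log₁₀ of the total.
Σ 10^(L/10) = 10^(98/10) + 10^(93/10) + 10^(91/10) = 9.564e+09.
L_total = 10·log₁₀(9.564e+09) = 99.81 dB(A).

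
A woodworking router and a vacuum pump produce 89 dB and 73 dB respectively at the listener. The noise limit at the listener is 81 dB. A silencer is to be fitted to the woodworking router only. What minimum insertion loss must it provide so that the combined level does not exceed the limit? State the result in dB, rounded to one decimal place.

8.7 dB

The untreated sources together contribute 10^(73/10) = 1.995e+07, i.e. 73.00 dB.
The limit corresponds to 10^(81/10) = 1.259e+08; subtracting the fixed part leaves 1.059e+08 for the woodworking router, i.e. 80.25 dB.
Required insertion loss = 89 − 80.25 = 8.75 dB.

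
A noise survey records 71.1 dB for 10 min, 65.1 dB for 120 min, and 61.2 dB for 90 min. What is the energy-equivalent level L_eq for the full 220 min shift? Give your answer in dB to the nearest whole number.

65 dB

The energy average is taken in the linear domain: L_eq = 10·log₁₀[(Σ tᵢ·10^(Lᵢ/10))/T], T = 220 min.
Σ tᵢ·10^(Lᵢ/10) = 10·10^(71.1/10) + 120·10^(65.1/10) + 90·10^(61.2/10) = 6.358e+08.
L_eq = 10·log₁₀(6.358e+08/220) = 64.61 dB.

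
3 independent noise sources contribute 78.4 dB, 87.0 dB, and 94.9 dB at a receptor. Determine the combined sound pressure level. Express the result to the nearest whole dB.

Incoherent sources combine by intensity addition: L_total = 10·log₁₀(Σ 10^(L_i/10)).
Σ 10^(L/10) = 10^(78.4/10) + 10^(87.0/10) + 10^(94.9/10) = 3.661e+09.
L_total = 10·log₁₀(3.661e+09) = 95.64 dB.

96 dB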